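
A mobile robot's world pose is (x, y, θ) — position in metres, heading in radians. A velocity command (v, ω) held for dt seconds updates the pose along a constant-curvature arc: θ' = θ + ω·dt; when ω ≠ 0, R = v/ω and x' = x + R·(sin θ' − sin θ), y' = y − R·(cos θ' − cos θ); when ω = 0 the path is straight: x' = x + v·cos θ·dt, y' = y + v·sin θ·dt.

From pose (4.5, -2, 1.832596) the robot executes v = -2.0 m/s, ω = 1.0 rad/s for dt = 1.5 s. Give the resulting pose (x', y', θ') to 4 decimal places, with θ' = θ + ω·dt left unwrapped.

(6.8115, -3.4460, 3.3326)

θ' = 1.8326 + 1.0·1.5 = 3.3326
R = v/ω = -2.0/1.0 = -2.0000
x' = 4.5 + -2.0000·(sin 3.3326 − sin 1.8326) = 6.8115
y' = -2 − -2.0000·(cos 3.3326 − cos 1.8326) = -3.4460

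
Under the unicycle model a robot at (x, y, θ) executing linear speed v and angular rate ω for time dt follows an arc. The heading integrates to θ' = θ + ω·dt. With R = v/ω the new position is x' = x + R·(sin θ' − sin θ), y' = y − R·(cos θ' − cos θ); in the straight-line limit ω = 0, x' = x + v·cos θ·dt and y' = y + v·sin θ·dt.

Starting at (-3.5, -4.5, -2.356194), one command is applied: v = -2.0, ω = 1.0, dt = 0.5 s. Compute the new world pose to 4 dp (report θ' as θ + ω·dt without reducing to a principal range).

(-2.9951, -3.6489, -1.8562)

θ' = -2.3562 + 1.0·0.5 = -1.8562
R = v/ω = -2.0/1.0 = -2.0000
x' = -3.5 + -2.0000·(sin -1.8562 − sin -2.3562) = -2.9951
y' = -4.5 − -2.0000·(cos -1.8562 − cos -2.3562) = -3.6489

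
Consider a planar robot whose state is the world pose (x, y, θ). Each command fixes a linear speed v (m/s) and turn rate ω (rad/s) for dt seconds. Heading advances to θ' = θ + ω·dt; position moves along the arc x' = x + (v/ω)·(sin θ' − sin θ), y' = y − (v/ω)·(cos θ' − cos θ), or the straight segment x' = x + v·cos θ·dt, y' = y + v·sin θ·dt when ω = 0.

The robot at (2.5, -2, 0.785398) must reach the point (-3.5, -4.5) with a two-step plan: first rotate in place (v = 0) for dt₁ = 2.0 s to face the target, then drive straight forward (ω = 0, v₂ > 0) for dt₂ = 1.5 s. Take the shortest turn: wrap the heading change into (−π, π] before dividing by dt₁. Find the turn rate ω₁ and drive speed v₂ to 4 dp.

heading to target = atan2(-4.5−-2, -3.5−2.5) = -2.7468
Δθ = wrap(-2.7468 − 0.7854) = 2.7510; ω₁ = Δθ/dt₁ = 1.3755
distance = √((-3.5−2.5)² + (-4.5−-2)²) = 6.5000; v₂ = distance/dt₂ = 4.3333

ω₁ = 1.3755, v₂ = 4.3333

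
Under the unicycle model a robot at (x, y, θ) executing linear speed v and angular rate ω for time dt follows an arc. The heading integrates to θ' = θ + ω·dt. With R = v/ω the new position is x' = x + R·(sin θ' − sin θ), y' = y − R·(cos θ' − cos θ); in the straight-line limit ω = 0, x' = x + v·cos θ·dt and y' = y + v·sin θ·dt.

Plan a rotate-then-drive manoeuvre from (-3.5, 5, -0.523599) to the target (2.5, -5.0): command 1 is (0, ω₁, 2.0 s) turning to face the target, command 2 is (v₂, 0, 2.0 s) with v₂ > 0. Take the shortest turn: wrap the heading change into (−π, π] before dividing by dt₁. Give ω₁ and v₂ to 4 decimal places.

ω₁ = -0.2534, v₂ = 5.8310

heading to target = atan2(-5−5, 2.5−-3.5) = -1.0304
Δθ = wrap(-1.0304 − -0.5236) = -0.5068; ω₁ = Δθ/dt₁ = -0.2534
distance = √((2.5−-3.5)² + (-5−5)²) = 11.6619; v₂ = distance/dt₂ = 5.8310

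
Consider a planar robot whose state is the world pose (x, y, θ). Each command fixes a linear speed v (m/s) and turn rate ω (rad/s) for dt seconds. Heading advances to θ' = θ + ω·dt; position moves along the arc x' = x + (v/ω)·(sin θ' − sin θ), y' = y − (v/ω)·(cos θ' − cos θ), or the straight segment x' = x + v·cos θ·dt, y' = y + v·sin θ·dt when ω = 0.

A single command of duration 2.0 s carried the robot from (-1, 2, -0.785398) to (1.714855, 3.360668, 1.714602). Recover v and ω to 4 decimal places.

Δθ = 1.714602 − -0.785398 = 2.500000
ω = Δθ/dt = 2.500000/2.0 = 1.2500
R = Δx/(sin θ' − sin θ) = 1.6000
v = R·ω = 1.6000·1.2500 = 2.0000

v = 2.0000, ω = 1.2500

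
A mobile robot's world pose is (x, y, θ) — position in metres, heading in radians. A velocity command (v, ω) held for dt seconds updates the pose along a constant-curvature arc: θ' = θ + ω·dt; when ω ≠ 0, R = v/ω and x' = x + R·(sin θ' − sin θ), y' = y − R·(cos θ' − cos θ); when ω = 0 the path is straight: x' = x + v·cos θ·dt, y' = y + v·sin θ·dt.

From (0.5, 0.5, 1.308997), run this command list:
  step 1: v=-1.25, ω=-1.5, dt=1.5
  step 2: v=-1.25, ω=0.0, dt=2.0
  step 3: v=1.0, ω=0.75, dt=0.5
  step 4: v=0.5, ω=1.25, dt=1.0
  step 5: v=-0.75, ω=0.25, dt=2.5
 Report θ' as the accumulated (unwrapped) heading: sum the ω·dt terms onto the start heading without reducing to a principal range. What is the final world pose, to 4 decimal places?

(-2.6232, 0.3840, 1.3090)

step 1: θ'=-0.9410 (R=0.8333) → pose (-0.9784, 0.2249, -0.9410)
step 2: θ'=-0.9410 (straight) → pose (-2.4508, 2.2452, -0.9410)
step 3: θ'=-0.5660 (R=1.3333) → pose (-2.0883, 1.9051, -0.5660)
step 4: θ'=0.6840 (R=0.4000) → pose (-1.6211, 1.9327, 0.6840)
step 5: θ'=1.3090 (R=-3.0000) → pose (-2.6232, 0.3840, 1.3090)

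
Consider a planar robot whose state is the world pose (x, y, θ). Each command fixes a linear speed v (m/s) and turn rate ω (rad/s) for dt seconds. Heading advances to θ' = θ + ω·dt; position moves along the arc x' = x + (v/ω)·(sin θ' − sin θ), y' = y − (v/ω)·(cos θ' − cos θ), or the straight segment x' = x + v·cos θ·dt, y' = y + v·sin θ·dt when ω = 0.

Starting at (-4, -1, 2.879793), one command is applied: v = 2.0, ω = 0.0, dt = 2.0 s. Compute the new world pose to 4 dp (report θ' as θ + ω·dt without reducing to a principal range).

(-7.8637, 0.0353, 2.8798)

θ' = 2.8798 + 0.0·2.0 = 2.8798
ω = 0 → straight: x' = -4 + 2.0·cos(2.8798)·2.0 = -7.8637
y' = -1 + 2.0·sin(2.8798)·2.0 = 0.0353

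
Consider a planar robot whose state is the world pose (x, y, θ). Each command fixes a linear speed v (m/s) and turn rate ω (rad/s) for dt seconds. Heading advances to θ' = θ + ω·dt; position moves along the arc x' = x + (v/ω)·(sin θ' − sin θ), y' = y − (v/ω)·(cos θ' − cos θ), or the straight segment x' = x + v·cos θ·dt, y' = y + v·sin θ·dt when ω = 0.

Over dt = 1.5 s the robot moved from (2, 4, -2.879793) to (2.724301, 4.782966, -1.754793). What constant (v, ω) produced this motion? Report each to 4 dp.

Δθ = -1.754793 − -2.879793 = 1.125000
ω = Δθ/dt = 1.125000/1.5 = 0.7500
R = −Δy/(cos θ' − cos θ) = -1.0000
v = R·ω = -1.0000·0.7500 = -0.7500

v = -0.7500, ω = 0.7500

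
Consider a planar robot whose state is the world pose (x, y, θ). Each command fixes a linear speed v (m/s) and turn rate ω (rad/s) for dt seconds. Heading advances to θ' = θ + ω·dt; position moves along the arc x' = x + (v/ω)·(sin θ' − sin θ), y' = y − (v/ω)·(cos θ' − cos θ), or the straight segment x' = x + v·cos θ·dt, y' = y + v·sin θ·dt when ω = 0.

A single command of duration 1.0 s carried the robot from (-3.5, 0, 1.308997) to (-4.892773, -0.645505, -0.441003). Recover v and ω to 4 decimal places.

v = -1.7500, ω = -1.7500

Δθ = -0.441003 − 1.308997 = -1.750000
ω = Δθ/dt = -1.750000/1.0 = -1.7500
R = Δx/(sin θ' − sin θ) = 1.0000
v = R·ω = 1.0000·-1.7500 = -1.7500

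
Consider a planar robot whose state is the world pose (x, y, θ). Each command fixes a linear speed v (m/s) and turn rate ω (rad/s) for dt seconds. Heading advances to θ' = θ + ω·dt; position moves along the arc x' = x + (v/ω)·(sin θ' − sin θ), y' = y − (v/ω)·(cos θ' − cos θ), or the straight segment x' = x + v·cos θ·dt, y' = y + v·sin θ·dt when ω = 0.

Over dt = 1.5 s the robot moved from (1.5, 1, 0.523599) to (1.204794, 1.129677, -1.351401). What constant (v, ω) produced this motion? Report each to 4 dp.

Δθ = -1.351401 − 0.523599 = -1.875000
ω = Δθ/dt = -1.875000/1.5 = -1.2500
R = Δx/(sin θ' − sin θ) = 0.2000
v = R·ω = 0.2000·-1.2500 = -0.2500

v = -0.2500, ω = -1.2500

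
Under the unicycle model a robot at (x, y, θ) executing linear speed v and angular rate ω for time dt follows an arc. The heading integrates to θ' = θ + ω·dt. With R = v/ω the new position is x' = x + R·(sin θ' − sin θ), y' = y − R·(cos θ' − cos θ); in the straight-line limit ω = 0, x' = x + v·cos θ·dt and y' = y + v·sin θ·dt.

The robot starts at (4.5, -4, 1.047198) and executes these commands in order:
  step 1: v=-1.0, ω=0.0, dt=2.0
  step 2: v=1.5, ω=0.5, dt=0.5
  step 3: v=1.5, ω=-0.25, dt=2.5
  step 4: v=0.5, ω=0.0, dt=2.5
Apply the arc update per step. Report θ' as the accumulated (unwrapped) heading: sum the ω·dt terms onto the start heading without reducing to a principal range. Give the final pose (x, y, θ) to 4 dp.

step 1: θ'=1.0472 (straight) → pose (3.5000, -5.7321, 1.0472)
step 2: θ'=1.2972 (R=3.0000) → pose (3.7903, -5.0426, 1.2972)
step 3: θ'=0.6722 (R=-6.0000) → pose (5.8309, -1.9691, 0.6722)
step 4: θ'=0.6722 (straight) → pose (6.8090, -1.1907, 0.6722)

(6.8090, -1.1907, 0.6722)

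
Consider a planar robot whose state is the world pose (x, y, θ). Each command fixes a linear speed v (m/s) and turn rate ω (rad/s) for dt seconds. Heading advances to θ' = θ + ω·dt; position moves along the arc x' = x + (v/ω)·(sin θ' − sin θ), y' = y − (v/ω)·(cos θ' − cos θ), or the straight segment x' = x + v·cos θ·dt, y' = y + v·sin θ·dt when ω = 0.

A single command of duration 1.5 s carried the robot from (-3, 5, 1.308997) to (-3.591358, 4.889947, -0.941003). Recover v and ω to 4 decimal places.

v = -0.5000, ω = -1.5000

Δθ = -0.941003 − 1.308997 = -2.250000
ω = Δθ/dt = -2.250000/1.5 = -1.5000
R = Δx/(sin θ' − sin θ) = 0.3333
v = R·ω = 0.3333·-1.5000 = -0.5000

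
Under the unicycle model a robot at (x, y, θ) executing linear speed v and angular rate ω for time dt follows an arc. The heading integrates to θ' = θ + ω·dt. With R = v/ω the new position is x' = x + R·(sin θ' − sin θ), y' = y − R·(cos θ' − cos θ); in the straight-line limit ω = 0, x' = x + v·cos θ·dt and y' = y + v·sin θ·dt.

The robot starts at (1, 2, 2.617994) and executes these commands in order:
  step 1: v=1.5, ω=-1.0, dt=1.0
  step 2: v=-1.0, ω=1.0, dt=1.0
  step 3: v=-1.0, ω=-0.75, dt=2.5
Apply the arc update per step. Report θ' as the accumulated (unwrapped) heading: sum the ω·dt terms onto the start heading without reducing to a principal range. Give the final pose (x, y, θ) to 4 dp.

(0.9859, 0.2728, 0.7430)

step 1: θ'=1.6180 (R=-1.5000) → pose (0.2517, 3.2283, 1.6180)
step 2: θ'=2.6180 (R=-1.0000) → pose (0.7506, 2.4094, 2.6180)
step 3: θ'=0.7430 (R=1.3333) → pose (0.9859, 0.2728, 0.7430)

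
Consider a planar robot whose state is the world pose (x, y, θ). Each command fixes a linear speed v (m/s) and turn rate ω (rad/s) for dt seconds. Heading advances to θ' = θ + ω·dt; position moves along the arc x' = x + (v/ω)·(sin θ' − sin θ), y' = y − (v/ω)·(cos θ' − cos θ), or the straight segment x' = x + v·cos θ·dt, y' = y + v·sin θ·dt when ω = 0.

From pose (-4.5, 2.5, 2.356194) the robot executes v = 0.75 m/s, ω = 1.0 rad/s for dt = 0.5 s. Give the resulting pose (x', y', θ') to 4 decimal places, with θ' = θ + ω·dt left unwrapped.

θ' = 2.3562 + 1.0·0.5 = 2.8562
R = v/ω = 0.75/1.0 = 0.7500
x' = -4.5 + 0.7500·(sin 2.8562 − sin 2.3562) = -4.8192
y' = 2.5 − 0.7500·(cos 2.8562 − cos 2.3562) = 2.6893

(-4.8192, 2.6893, 2.8562)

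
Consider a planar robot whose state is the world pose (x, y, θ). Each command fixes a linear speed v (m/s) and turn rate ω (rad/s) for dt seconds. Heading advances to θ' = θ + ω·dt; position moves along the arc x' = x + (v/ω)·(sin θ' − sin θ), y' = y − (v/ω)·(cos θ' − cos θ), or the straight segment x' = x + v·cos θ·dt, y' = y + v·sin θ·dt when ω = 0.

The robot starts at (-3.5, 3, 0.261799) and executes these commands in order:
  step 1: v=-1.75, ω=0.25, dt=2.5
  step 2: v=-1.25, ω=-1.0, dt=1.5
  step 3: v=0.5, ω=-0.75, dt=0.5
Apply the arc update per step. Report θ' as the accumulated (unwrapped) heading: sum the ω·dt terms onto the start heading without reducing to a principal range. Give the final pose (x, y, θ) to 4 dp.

step 1: θ'=0.8868 (R=-7.0000) → pose (-7.1136, 0.6618, 0.8868)
step 2: θ'=-0.6132 (R=1.2500) → pose (-8.8018, 0.4294, -0.6132)
step 3: θ'=-0.9882 (R=-0.6667) → pose (-8.6288, 0.2510, -0.9882)

(-8.6288, 0.2510, -0.9882)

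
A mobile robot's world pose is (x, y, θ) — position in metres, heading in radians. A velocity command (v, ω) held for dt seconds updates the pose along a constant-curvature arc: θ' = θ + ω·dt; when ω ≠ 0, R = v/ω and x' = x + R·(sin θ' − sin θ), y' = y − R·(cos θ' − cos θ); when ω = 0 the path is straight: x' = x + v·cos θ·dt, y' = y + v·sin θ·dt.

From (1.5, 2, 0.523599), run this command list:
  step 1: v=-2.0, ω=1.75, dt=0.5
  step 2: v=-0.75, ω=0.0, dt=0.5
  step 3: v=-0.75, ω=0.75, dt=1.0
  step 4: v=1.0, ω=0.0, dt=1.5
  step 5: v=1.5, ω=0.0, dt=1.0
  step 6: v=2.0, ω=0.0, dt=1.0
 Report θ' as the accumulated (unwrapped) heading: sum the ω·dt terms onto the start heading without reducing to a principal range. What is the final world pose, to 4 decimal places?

step 1: θ'=1.3986 (R=-1.1429) → pose (0.9455, 1.2061, 1.3986)
step 2: θ'=1.3986 (straight) → pose (0.8812, 0.8366, 1.3986)
step 3: θ'=2.1486 (R=-1.0000) → pose (1.0288, 0.1191, 2.1486)
step 4: θ'=2.1486 (straight) → pose (0.2095, 1.3756, 2.1486)
step 5: θ'=2.1486 (straight) → pose (-0.6098, 2.6321, 2.1486)
step 6: θ'=2.1486 (straight) → pose (-1.7022, 4.3074, 2.1486)

(-1.7022, 4.3074, 2.1486)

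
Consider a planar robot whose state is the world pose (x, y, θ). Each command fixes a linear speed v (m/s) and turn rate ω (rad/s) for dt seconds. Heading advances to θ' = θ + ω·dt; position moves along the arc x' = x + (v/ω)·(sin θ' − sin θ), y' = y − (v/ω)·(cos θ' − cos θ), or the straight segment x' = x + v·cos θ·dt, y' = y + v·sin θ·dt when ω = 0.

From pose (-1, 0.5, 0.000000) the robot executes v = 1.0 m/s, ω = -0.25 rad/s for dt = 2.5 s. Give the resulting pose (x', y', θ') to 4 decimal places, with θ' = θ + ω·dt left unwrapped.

θ' = 0.0000 + -0.25·2.5 = -0.6250
R = v/ω = 1.0/-0.25 = -4.0000
x' = -1 + -4.0000·(sin -0.6250 − sin 0.0000) = 1.3404
y' = 0.5 − -4.0000·(cos -0.6250 − cos 0.0000) = -0.2561

(1.3404, -0.2561, -0.6250)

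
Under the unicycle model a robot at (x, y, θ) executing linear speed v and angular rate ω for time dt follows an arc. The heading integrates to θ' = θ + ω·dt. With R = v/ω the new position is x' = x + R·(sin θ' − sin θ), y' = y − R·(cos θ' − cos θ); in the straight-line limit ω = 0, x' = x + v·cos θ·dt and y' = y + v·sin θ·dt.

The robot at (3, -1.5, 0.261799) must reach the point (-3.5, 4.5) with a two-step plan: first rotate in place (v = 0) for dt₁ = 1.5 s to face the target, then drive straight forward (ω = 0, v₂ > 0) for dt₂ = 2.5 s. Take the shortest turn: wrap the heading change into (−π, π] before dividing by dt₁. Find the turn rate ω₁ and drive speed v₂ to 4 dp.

ω₁ = 1.4229, v₂ = 3.5384

heading to target = atan2(4.5−-1.5, -3.5−3) = 2.3962
Δθ = wrap(2.3962 − 0.2618) = 2.1344; ω₁ = Δθ/dt₁ = 1.4229
distance = √((-3.5−3)² + (4.5−-1.5)²) = 8.8459; v₂ = distance/dt₂ = 3.5384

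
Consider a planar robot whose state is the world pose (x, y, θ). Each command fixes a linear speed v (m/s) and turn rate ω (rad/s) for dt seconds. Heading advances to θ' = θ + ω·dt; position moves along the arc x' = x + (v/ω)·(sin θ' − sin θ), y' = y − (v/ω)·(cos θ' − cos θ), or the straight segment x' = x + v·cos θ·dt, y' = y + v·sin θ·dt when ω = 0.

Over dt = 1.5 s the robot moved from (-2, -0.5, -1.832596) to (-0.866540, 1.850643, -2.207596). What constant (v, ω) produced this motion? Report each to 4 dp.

Δθ = -2.207596 − -1.832596 = -0.375000
ω = Δθ/dt = -0.375000/1.5 = -0.2500
R = −Δy/(cos θ' − cos θ) = 7.0000
v = R·ω = 7.0000·-0.2500 = -1.7500

v = -1.7500, ω = -0.2500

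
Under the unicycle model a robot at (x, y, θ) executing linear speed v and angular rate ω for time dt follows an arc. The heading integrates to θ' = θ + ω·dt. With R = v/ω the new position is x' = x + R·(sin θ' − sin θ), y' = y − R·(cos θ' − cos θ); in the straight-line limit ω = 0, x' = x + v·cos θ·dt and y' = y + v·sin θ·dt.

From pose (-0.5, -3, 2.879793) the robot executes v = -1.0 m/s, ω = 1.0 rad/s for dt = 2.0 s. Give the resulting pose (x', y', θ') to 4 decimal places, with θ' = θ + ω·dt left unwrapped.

(0.7448, -1.8675, 4.8798)

θ' = 2.8798 + 1.0·2.0 = 4.8798
R = v/ω = -1.0/1.0 = -1.0000
x' = -0.5 + -1.0000·(sin 4.8798 − sin 2.8798) = 0.7448
y' = -3 − -1.0000·(cos 4.8798 − cos 2.8798) = -1.8675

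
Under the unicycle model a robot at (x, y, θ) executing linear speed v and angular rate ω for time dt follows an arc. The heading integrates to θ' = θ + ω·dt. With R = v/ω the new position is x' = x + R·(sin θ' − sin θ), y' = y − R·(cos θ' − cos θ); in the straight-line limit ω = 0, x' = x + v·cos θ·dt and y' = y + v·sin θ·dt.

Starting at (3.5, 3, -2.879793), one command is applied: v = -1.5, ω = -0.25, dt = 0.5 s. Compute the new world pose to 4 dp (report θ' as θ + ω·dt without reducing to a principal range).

(4.2347, 3.1484, -3.0048)

θ' = -2.8798 + -0.25·0.5 = -3.0048
R = v/ω = -1.5/-0.25 = 6.0000
x' = 3.5 + 6.0000·(sin -3.0048 − sin -2.8798) = 4.2347
y' = 3 − 6.0000·(cos -3.0048 − cos -2.8798) = 3.1484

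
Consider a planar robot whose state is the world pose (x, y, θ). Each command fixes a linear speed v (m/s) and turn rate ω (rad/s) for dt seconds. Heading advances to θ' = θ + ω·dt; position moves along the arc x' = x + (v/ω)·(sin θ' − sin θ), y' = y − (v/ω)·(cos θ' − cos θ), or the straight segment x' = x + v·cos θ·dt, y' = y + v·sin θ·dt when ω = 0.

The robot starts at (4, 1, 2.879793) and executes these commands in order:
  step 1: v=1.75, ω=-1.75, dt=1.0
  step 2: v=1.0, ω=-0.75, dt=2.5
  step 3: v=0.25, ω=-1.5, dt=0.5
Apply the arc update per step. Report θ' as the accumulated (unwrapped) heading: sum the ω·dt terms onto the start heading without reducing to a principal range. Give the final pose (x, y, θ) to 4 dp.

(5.5176, 2.6937, -1.4952)

step 1: θ'=1.1298 (R=-1.0000) → pose (3.3545, 2.3928, 1.1298)
step 2: θ'=-0.7452 (R=-1.3333) → pose (5.4644, 2.8036, -0.7452)
step 3: θ'=-1.4952 (R=-0.1667) → pose (5.5176, 2.6937, -1.4952)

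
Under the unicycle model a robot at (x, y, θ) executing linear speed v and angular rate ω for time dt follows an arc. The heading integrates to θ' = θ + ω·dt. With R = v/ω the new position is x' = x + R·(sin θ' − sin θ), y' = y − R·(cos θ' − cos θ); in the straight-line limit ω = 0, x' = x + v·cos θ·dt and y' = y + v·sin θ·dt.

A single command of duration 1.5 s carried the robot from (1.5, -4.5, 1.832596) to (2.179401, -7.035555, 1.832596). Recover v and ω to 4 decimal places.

Δθ = 1.832596 − 1.832596 = 0.000000
ω = Δθ/dt = 0.000000/1.5 = 0.0000
ω = 0 → v = (Δx·cos θ + Δy·sin θ)/dt = -1.7500

v = -1.7500, ω = 0.0000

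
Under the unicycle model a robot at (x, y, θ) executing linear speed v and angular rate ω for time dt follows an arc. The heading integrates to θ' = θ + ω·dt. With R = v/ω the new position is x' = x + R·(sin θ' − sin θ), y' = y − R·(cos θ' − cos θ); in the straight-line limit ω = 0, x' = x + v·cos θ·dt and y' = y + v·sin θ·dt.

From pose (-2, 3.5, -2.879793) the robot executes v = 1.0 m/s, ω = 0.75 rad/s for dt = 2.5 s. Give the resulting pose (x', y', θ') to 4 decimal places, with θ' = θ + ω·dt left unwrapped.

(-2.7803, 1.4971, -1.0048)

θ' = -2.8798 + 0.75·2.5 = -1.0048
R = v/ω = 1.0/0.75 = 1.3333
x' = -2 + 1.3333·(sin -1.0048 − sin -2.8798) = -2.7803
y' = 3.5 − 1.3333·(cos -1.0048 − cos -2.8798) = 1.4971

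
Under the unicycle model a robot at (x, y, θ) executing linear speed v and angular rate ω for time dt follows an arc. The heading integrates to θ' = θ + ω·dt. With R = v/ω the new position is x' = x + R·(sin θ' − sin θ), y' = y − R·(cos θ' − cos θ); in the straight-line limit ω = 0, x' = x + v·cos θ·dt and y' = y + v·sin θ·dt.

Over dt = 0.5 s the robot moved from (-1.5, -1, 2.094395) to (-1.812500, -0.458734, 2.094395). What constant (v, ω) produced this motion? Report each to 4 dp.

v = 1.2500, ω = 0.0000

Δθ = 2.094395 − 2.094395 = 0.000000
ω = Δθ/dt = 0.000000/0.5 = 0.0000
ω = 0 → v = (Δx·cos θ + Δy·sin θ)/dt = 1.2500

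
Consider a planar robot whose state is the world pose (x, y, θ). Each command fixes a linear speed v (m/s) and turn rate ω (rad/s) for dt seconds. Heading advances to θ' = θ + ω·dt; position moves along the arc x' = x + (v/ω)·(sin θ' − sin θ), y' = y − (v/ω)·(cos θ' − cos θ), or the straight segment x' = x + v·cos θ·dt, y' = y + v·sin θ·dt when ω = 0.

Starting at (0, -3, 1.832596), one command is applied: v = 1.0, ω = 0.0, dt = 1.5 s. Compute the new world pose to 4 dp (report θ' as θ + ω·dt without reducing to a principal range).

θ' = 1.8326 + 0.0·1.5 = 1.8326
ω = 0 → straight: x' = 0 + 1.0·cos(1.8326)·1.5 = -0.3882
y' = -3 + 1.0·sin(1.8326)·1.5 = -1.5511

(-0.3882, -1.5511, 1.8326)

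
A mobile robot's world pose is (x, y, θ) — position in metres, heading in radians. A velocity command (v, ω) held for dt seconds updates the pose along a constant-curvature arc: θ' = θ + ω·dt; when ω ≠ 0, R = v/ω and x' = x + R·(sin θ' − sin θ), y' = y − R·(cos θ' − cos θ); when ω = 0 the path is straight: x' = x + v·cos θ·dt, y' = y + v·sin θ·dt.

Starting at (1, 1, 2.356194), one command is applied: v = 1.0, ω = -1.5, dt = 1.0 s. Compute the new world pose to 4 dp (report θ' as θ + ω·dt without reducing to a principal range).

(0.9678, 1.9083, 0.8562)

θ' = 2.3562 + -1.5·1.0 = 0.8562
R = v/ω = 1.0/-1.5 = -0.6667
x' = 1 + -0.6667·(sin 0.8562 − sin 2.3562) = 0.9678
y' = 1 − -0.6667·(cos 0.8562 − cos 2.3562) = 1.9083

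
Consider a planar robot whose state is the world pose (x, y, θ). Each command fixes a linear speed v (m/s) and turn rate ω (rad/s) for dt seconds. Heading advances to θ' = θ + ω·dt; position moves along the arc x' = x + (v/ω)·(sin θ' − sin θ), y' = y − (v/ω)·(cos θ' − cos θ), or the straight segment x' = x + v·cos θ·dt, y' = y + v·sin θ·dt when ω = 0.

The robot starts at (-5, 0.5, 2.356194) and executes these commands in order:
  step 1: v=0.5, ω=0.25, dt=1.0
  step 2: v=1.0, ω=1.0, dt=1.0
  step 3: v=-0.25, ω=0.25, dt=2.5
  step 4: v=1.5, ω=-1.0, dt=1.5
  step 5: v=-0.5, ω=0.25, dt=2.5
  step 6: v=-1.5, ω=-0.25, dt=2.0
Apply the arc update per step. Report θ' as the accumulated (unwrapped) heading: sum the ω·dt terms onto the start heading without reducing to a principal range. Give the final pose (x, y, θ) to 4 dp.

step 1: θ'=2.6062 (R=2.0000) → pose (-5.3938, 0.8059, 2.6062)
step 2: θ'=3.6062 (R=1.0000) → pose (-6.3521, 0.8399, 3.6062)
step 3: θ'=4.2312 (R=-1.0000) → pose (-5.9137, 1.2710, 4.2312)
step 4: θ'=2.7312 (R=-1.5000) → pose (-7.8418, 0.5898, 2.7312)
step 5: θ'=3.3562 (R=-2.0000) → pose (-6.6180, 0.4696, 3.3562)
step 6: θ'=2.8562 (R=6.0000) → pose (-3.6510, 0.3646, 2.8562)

(-3.6510, 0.3646, 2.8562)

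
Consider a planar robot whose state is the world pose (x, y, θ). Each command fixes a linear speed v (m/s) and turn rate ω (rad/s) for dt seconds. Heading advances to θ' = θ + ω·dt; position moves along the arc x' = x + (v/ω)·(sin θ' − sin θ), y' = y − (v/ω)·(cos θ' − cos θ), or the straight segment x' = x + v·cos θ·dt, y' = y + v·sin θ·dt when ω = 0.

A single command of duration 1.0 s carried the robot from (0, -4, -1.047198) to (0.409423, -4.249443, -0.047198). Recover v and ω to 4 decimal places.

Δθ = -0.047198 − -1.047198 = 1.000000
ω = Δθ/dt = 1.000000/1.0 = 1.0000
R = Δx/(sin θ' − sin θ) = 0.5000
v = R·ω = 0.5000·1.0000 = 0.5000

v = 0.5000, ω = 1.0000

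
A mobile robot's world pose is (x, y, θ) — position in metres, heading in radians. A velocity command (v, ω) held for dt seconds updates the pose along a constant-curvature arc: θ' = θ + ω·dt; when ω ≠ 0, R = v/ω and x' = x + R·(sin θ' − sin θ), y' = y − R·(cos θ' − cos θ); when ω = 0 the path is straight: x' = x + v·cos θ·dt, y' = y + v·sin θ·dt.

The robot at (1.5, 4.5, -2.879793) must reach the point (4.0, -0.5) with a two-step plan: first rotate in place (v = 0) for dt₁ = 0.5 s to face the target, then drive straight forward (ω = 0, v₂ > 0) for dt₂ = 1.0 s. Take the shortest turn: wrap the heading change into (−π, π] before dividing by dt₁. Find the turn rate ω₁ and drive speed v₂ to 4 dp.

ω₁ = 3.5453, v₂ = 5.5902

heading to target = atan2(-0.5−4.5, 4−1.5) = -1.1071
Δθ = wrap(-1.1071 − -2.8798) = 1.7726; ω₁ = Δθ/dt₁ = 3.5453
distance = √((4−1.5)² + (-0.5−4.5)²) = 5.5902; v₂ = distance/dt₂ = 5.5902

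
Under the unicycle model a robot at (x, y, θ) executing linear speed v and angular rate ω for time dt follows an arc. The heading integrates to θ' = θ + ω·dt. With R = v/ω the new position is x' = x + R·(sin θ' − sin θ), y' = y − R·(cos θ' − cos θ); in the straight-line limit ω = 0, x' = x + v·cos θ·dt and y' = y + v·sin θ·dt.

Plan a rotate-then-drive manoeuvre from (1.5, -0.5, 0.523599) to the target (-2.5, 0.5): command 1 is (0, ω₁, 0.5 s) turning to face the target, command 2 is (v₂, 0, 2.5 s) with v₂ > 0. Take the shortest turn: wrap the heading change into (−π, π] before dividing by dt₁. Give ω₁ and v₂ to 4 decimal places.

heading to target = atan2(0.5−-0.5, -2.5−1.5) = 2.8966
Δθ = wrap(2.8966 − 0.5236) = 2.3730; ω₁ = Δθ/dt₁ = 4.7460
distance = √((-2.5−1.5)² + (0.5−-0.5)²) = 4.1231; v₂ = distance/dt₂ = 1.6492

ω₁ = 4.7460, v₂ = 1.6492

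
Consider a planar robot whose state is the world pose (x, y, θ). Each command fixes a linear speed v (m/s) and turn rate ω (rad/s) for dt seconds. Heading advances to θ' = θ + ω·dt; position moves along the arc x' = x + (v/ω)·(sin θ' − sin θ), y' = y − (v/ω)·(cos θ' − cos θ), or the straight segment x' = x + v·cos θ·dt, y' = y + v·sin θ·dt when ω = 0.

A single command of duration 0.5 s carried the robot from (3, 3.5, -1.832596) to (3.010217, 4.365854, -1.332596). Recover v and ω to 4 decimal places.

v = -1.7500, ω = 1.0000

Δθ = -1.332596 − -1.832596 = 0.500000
ω = Δθ/dt = 0.500000/0.5 = 1.0000
R = −Δy/(cos θ' − cos θ) = -1.7500
v = R·ω = -1.7500·1.0000 = -1.7500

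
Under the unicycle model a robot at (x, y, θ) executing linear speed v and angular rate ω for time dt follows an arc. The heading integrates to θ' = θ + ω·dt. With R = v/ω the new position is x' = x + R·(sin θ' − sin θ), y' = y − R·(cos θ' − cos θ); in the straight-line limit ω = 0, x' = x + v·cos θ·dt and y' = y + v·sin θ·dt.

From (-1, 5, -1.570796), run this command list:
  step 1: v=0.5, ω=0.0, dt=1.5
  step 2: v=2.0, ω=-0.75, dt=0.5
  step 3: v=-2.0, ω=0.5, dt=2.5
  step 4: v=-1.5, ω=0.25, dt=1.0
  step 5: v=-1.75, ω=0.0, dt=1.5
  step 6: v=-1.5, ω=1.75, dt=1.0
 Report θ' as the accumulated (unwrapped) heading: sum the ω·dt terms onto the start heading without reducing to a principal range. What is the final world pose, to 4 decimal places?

step 1: θ'=-1.5708 (straight) → pose (-1.0000, 4.2500, -1.5708)
step 2: θ'=-1.9458 (R=-2.6667) → pose (-1.1853, 3.2733, -1.9458)
step 3: θ'=-0.6958 (R=-4.0000) → pose (-2.3434, 7.8085, -0.6958)
step 4: θ'=-0.4458 (R=-6.0000) → pose (-3.6023, 8.6169, -0.4458)
step 5: θ'=-0.4458 (straight) → pose (-5.9707, 9.7487, -0.4458)
step 6: θ'=1.3042 (R=-0.8571) → pose (-7.1672, 9.2012, 1.3042)

(-7.1672, 9.2012, 1.3042)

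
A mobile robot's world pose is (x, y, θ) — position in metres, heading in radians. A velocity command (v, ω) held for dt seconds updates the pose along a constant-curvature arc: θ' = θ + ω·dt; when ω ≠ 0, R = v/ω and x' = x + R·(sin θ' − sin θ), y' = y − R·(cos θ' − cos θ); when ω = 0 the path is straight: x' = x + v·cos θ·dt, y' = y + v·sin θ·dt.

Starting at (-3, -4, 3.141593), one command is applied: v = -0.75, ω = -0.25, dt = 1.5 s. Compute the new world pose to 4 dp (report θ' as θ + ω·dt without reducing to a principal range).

θ' = 3.1416 + -0.25·1.5 = 2.7666
R = v/ω = -0.75/-0.25 = 3.0000
x' = -3 + 3.0000·(sin 2.7666 − sin 3.1416) = -1.9012
y' = -4 − 3.0000·(cos 2.7666 − cos 3.1416) = -4.2085

(-1.9012, -4.2085, 2.7666)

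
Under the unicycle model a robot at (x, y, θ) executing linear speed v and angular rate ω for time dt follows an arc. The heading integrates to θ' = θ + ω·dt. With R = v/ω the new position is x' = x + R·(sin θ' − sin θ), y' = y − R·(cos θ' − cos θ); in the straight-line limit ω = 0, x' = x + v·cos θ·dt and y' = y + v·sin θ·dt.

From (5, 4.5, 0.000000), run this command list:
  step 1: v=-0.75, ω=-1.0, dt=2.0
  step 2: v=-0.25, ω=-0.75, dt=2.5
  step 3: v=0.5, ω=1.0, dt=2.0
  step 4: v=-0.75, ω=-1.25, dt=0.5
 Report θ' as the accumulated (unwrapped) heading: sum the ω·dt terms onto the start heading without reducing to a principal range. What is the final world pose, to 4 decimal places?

(4.2459, 5.7503, -2.5000)

step 1: θ'=-2.0000 (R=0.7500) → pose (4.3180, 5.5621, -2.0000)
step 2: θ'=-3.8750 (R=0.3333) → pose (4.8443, 5.6710, -3.8750)
step 3: θ'=-1.8750 (R=0.5000) → pose (4.0325, 5.4493, -1.8750)
step 4: θ'=-2.5000 (R=0.6000) → pose (4.2459, 5.7503, -2.5000)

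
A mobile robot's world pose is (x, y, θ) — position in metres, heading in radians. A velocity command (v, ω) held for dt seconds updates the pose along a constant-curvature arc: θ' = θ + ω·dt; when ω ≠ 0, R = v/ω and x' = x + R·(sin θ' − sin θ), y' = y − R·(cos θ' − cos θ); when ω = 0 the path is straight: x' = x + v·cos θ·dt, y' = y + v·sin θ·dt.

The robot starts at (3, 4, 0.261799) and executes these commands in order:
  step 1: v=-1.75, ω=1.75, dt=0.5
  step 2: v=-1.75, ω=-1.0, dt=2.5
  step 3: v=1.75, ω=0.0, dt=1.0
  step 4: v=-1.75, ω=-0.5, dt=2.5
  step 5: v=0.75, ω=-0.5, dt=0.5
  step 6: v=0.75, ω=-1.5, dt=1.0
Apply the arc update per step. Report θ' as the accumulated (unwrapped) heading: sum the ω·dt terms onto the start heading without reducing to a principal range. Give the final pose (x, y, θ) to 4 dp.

step 1: θ'=1.1368 (R=-1.0000) → pose (2.3515, 3.4546, 1.1368)
step 2: θ'=-1.3632 (R=1.7500) → pose (-0.9487, 3.8298, -1.3632)
step 3: θ'=-1.3632 (straight) → pose (-0.5880, 2.1173, -1.3632)
step 4: θ'=-2.6132 (R=3.5000) → pose (1.0724, 5.8614, -2.6132)
step 5: θ'=-2.8632 (R=-1.5000) → pose (0.7284, 5.7146, -2.8632)
step 6: θ'=-4.3632 (R=-0.5000) → pose (0.1211, 6.0242, -4.3632)

(0.1211, 6.0242, -4.3632)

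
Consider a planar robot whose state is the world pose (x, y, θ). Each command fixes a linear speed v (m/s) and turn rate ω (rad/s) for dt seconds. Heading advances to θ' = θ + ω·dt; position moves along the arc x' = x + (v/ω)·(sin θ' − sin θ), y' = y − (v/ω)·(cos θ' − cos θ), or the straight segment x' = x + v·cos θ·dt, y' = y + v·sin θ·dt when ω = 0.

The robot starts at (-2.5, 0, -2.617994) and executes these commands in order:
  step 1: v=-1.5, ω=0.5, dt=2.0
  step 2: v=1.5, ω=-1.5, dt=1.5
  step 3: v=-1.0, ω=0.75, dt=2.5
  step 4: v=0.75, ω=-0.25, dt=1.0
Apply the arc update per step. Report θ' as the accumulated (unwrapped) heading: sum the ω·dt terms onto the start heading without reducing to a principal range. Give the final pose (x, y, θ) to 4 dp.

step 1: θ'=-1.6180 (R=-3.0000) → pose (-1.0033, 2.4565, -1.6180)
step 2: θ'=-3.8680 (R=-1.0000) → pose (-2.6664, 1.7561, -3.8680)
step 3: θ'=-1.9930 (R=-1.3333) → pose (-0.5646, 2.2066, -1.9930)
step 4: θ'=-2.2430 (R=-3.0000) → pose (-0.9538, 1.5677, -2.2430)

(-0.9538, 1.5677, -2.2430)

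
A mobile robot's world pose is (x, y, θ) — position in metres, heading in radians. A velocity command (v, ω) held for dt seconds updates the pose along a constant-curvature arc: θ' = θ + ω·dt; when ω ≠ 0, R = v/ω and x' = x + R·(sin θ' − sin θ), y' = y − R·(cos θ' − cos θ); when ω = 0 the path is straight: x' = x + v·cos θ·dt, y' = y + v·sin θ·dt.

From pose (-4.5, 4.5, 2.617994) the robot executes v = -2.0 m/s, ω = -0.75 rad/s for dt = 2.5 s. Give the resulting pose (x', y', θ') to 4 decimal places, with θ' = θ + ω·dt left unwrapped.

θ' = 2.6180 + -0.75·2.5 = 0.7430
R = v/ω = -2.0/-0.75 = 2.6667
x' = -4.5 + 2.6667·(sin 0.7430 − sin 2.6180) = -4.0293
y' = 4.5 − 2.6667·(cos 0.7430 − cos 2.6180) = 0.2267

(-4.0293, 0.2267, 0.7430)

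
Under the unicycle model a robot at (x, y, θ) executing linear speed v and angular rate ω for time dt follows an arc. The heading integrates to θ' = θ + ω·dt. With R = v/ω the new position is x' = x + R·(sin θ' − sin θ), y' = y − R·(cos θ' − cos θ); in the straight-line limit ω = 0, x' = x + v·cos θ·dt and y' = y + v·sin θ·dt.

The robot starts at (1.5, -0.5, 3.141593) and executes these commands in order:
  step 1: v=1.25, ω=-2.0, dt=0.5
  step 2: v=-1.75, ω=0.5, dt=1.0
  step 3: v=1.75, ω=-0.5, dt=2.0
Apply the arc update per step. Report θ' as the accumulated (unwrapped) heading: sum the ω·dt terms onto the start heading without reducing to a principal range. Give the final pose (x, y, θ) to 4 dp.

step 1: θ'=2.1416 (R=-0.6250) → pose (0.9741, -0.2127, 2.1416)
step 2: θ'=2.6416 (R=-3.5000) → pose (2.2412, -1.3932, 2.6416)
step 3: θ'=1.6416 (R=-3.5000) → pose (0.4280, 1.4308, 1.6416)

(0.4280, 1.4308, 1.6416)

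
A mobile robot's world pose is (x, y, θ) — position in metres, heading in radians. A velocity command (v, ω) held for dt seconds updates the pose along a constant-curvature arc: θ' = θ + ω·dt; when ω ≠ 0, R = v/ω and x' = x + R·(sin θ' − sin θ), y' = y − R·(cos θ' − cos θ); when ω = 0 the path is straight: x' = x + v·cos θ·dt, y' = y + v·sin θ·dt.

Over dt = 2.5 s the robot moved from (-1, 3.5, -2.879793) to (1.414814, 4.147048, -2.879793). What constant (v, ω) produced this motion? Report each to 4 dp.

v = -1.0000, ω = 0.0000

Δθ = -2.879793 − -2.879793 = 0.000000
ω = Δθ/dt = 0.000000/2.5 = 0.0000
ω = 0 → v = (Δx·cos θ + Δy·sin θ)/dt = -1.0000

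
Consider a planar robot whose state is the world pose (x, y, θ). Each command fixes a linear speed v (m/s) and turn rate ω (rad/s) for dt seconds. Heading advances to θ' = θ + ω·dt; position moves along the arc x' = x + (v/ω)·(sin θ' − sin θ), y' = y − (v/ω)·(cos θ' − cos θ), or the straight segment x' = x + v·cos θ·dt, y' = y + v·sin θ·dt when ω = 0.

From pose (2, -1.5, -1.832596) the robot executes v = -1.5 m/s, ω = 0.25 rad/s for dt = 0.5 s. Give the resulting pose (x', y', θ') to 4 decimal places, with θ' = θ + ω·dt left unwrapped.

θ' = -1.8326 + 0.25·0.5 = -1.7076
R = v/ω = -1.5/0.25 = -6.0000
x' = 2 + -6.0000·(sin -1.7076 − sin -1.8326) = 2.1484
y' = -1.5 − -6.0000·(cos -1.7076 − cos -1.8326) = -0.7653

(2.1484, -0.7653, -1.7076)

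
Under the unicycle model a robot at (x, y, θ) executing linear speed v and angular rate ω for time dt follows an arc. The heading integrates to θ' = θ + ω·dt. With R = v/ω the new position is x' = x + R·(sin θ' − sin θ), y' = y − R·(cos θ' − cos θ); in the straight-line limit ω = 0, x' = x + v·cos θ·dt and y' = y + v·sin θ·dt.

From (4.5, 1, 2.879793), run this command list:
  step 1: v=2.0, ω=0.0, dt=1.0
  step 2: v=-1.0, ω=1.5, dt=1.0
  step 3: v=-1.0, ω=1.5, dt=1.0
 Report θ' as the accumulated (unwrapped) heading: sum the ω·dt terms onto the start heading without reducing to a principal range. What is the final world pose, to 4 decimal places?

(3.0024, 2.7747, 5.8798)

step 1: θ'=2.8798 (straight) → pose (2.5681, 1.5176, 2.8798)
step 2: θ'=4.3798 (R=-0.6667) → pose (3.3708, 1.9439, 4.3798)
step 3: θ'=5.8798 (R=-0.6667) → pose (3.0024, 2.7747, 5.8798)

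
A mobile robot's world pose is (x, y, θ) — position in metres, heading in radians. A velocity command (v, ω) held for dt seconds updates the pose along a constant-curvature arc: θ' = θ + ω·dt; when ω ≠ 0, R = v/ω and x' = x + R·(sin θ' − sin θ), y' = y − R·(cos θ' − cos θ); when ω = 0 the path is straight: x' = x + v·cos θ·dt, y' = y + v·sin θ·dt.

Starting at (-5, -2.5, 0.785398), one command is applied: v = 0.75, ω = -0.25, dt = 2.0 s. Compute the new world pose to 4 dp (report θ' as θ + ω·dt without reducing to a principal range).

θ' = 0.7854 + -0.25·2.0 = 0.2854
R = v/ω = 0.75/-0.25 = -3.0000
x' = -5 + -3.0000·(sin 0.2854 − sin 0.7854) = -3.7233
y' = -2.5 − -3.0000·(cos 0.2854 − cos 0.7854) = -1.7427

(-3.7233, -1.7427, 0.2854)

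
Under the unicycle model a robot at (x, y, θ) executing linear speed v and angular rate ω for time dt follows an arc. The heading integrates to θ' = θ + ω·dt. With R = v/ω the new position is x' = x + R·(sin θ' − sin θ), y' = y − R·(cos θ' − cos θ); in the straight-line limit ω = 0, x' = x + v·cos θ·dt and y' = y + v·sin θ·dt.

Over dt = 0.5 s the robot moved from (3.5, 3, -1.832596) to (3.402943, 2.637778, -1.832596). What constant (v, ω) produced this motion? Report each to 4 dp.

Δθ = -1.832596 − -1.832596 = 0.000000
ω = Δθ/dt = 0.000000/0.5 = 0.0000
ω = 0 → v = (Δx·cos θ + Δy·sin θ)/dt = 0.7500

v = 0.7500, ω = 0.0000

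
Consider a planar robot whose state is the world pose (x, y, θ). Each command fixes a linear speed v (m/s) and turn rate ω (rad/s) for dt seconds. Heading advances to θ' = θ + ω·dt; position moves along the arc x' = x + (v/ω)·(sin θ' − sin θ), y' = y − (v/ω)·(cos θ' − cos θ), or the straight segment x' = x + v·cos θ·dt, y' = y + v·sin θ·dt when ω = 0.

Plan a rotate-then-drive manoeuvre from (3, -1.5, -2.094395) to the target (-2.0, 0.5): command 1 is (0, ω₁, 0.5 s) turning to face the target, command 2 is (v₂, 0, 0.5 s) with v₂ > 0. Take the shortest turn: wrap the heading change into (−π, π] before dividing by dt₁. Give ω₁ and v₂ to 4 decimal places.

heading to target = atan2(0.5−-1.5, -2−3) = 2.7611
Δθ = wrap(2.7611 − -2.0944) = -1.4277; ω₁ = Δθ/dt₁ = -2.8554
distance = √((-2−3)² + (0.5−-1.5)²) = 5.3852; v₂ = distance/dt₂ = 10.7703

ω₁ = -2.8554, v₂ = 10.7703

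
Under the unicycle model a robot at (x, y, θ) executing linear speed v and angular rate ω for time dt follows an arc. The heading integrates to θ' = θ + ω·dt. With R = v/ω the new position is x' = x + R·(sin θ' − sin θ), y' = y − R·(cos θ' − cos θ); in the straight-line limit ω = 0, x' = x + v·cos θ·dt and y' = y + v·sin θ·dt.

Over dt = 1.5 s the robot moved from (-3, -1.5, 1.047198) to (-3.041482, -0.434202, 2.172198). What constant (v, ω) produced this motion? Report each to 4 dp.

Δθ = 2.172198 − 1.047198 = 1.125000
ω = Δθ/dt = 1.125000/1.5 = 0.7500
R = −Δy/(cos θ' − cos θ) = 1.0000
v = R·ω = 1.0000·0.7500 = 0.7500

v = 0.7500, ω = 0.7500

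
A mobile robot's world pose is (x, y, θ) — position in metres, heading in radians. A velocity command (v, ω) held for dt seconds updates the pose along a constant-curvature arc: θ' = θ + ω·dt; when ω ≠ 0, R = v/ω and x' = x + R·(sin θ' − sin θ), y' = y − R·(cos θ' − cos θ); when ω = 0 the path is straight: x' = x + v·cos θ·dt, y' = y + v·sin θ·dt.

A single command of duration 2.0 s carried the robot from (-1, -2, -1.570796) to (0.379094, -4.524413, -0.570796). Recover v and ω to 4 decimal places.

v = 1.5000, ω = 0.5000

Δθ = -0.570796 − -1.570796 = 1.000000
ω = Δθ/dt = 1.000000/2.0 = 0.5000
R = −Δy/(cos θ' − cos θ) = 3.0000
v = R·ω = 3.0000·0.5000 = 1.5000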